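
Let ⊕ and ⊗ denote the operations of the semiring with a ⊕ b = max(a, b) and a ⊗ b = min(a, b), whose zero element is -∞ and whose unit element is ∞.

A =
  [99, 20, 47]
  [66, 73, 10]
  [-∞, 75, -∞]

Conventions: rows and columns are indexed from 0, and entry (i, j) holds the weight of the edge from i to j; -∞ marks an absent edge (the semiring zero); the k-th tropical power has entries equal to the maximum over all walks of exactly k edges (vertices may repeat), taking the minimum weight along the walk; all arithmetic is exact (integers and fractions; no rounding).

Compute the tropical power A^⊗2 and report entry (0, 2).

A^⊗2:
  [99, 47, 47]
  [66, 73, 47]
  [66, 73, 10]
Key observation: the optimum is the walk 0->0->2, with weight 99 min 47 = 47.
Optimal value attained by: walk 0->0->2.
Answer: (A^⊗2)[0][2] = 47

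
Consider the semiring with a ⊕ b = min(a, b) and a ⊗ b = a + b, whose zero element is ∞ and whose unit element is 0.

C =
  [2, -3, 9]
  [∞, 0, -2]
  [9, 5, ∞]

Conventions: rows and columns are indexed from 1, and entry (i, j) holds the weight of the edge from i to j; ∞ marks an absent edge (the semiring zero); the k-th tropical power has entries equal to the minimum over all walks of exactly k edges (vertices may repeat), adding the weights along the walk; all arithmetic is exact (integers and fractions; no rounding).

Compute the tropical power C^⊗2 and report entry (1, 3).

C^⊗2:
  [4, -3, -5]
  [7, 0, -2]
  [11, 5, 3]
Key observation: the optimum is the walk 1->2->3, with weight (-3) + (-2) = -5.
Optimal value attained by: walk 1->2->3.
Answer: (C^⊗2)[1][3] = -5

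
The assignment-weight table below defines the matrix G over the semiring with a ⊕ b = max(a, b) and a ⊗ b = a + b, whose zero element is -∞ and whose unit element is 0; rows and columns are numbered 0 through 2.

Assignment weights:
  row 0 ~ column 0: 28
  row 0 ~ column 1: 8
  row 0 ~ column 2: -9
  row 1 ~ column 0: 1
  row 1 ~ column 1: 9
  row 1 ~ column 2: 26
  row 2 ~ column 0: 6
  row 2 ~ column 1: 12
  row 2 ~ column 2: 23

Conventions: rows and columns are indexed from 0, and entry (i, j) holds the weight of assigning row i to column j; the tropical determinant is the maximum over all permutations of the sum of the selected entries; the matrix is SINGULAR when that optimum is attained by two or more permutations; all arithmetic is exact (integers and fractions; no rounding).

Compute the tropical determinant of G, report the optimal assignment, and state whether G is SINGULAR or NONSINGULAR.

σ = (0, 1, 2): 28 + 9 + 23 = 60
σ = (0, 2, 1): 28 + 26 + 12 = 66
σ = (1, 0, 2): 8 + 1 + 23 = 32
σ = (1, 2, 0): 8 + 26 + 6 = 40
σ = (2, 0, 1): (-9) + 1 + 12 = 4
σ = (2, 1, 0): (-9) + 9 + 6 = 6
Optimal value attained by: σ = (0, 2, 1).
Answer: det⊕(G) = 66; verdict: NONSINGULAR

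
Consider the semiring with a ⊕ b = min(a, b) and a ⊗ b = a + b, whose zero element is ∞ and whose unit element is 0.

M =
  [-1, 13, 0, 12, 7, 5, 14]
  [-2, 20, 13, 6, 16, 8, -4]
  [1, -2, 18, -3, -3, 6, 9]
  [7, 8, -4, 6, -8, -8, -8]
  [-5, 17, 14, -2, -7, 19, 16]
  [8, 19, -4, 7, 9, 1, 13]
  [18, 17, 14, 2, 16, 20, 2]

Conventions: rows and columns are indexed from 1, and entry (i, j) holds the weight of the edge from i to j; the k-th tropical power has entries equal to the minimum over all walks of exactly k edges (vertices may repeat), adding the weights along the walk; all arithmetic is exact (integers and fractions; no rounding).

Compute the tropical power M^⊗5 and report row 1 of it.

M^⊗2:
  [-2, -2, -1, -3, -3, 4, 4]
  [-3, 11, -2, -2, -2, -2, -2]
  [-8, 5, -7, -5, -11, -11, -11]
  [-13, -6, -12, -10, -15, -7, -6]
  [-12, 6, -6, -9, -14, -10, -10]
  [-3, -6, -3, -7, -7, -1, -1]
  [9, 10, -2, 4, -6, -6, -6]
M^⊗3:
  [-8, -3, -7, -5, -11, -11, -11]
  [-7, -4, -6, -5, -10, -10, -10]
  [-16, -9, -15, -13, -18, -13, -13]
  [-20, -14, -14, -17, -22, -18, -18]
  [-19, -8, -14, -16, -21, -17, -17]
  [-12, -5, -11, -9, -15, -15, -15]
  [-11, -4, -10, -8, -13, -5, -4]
M^⊗4:
  [-16, -9, -15, -13, -18, -13, -13]
  [-15, -8, -14, -12, -17, -13, -13]
  [-23, -17, -17, -20, -25, -21, -21]
  [-27, -16, -22, -24, -29, -25, -25]
  [-26, -16, -21, -23, -28, -24, -24]
  [-20, -13, -19, -17, -22, -17, -17]
  [-18, -12, -12, -15, -20, -16, -16]
M^⊗5:
  [-23, -17, -17, -20, -25, -21, -21]
  [-22, -16, -17, -19, -24, -20, -20]
  [-30, -19, -25, -27, -32, -28, -28]
  [-34, -24, -29, -31, -36, -32, -32]
  [-33, -23, -28, -30, -35, -31, -31]
  [-27, -21, -21, -24, -29, -25, -25]
  [-25, -14, -20, -22, -27, -23, -23]
Answer: row 1 of M^⊗5 = [-23, -17, -17, -20, -25, -21, -21]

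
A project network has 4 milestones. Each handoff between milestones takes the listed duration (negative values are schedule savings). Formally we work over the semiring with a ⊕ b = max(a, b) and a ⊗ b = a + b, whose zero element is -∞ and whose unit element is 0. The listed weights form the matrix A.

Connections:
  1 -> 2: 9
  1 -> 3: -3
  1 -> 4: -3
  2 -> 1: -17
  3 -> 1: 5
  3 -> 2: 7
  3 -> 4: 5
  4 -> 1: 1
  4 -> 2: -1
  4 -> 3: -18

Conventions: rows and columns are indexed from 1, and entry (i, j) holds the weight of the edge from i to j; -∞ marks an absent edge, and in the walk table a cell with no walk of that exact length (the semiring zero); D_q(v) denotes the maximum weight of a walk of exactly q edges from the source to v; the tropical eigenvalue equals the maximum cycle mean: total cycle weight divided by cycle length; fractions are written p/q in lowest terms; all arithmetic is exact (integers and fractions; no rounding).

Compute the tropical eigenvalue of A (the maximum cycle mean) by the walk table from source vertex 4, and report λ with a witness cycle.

q=0: [-∞, -∞, -∞, 0]
q=1: [1, -1, -18, -∞]
q=2: [-13, 10, -2, -2]
q=3: [3, 5, -16, 3]
q=4: [4, 12, 0, 0]
Optimal cycle mean attained by: cycle 1->3->1, total (-3) + 5, length 2.
Answer: λ = 1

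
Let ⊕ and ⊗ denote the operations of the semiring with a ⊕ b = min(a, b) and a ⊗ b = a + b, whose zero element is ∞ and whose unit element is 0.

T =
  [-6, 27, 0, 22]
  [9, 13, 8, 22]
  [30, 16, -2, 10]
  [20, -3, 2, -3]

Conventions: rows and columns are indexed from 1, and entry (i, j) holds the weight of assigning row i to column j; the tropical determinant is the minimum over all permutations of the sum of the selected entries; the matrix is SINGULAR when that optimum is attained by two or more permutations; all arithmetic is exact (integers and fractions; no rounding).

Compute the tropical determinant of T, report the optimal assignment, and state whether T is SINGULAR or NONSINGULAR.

σ = (1, 2, 3, 4): (-6) + 13 + (-2) + (-3) = 2
σ = (1, 2, 4, 3): (-6) + 13 + 10 + 2 = 19
σ = (1, 3, 2, 4): (-6) + 8 + 16 + (-3) = 15
σ = (1, 3, 4, 2): (-6) + 8 + 10 + (-3) = 9
σ = (1, 4, 2, 3): (-6) + 22 + 16 + 2 = 34
σ = (1, 4, 3, 2): (-6) + 22 + (-2) + (-3) = 11
σ = (2, 1, 3, 4): 27 + 9 + (-2) + (-3) = 31
σ = (2, 1, 4, 3): 27 + 9 + 10 + 2 = 48
σ = (2, 3, 1, 4): 27 + 8 + 30 + (-3) = 62
σ = (2, 3, 4, 1): 27 + 8 + 10 + 20 = 65
σ = (2, 4, 1, 3): 27 + 22 + 30 + 2 = 81
σ = (2, 4, 3, 1): 27 + 22 + (-2) + 20 = 67
σ = (3, 1, 2, 4): 0 + 9 + 16 + (-3) = 22
σ = (3, 1, 4, 2): 0 + 9 + 10 + (-3) = 16
σ = (3, 2, 1, 4): 0 + 13 + 30 + (-3) = 40
σ = (3, 2, 4, 1): 0 + 13 + 10 + 20 = 43
σ = (3, 4, 1, 2): 0 + 22 + 30 + (-3) = 49
σ = (3, 4, 2, 1): 0 + 22 + 16 + 20 = 58
σ = (4, 1, 2, 3): 22 + 9 + 16 + 2 = 49
σ = (4, 1, 3, 2): 22 + 9 + (-2) + (-3) = 26
σ = (4, 2, 1, 3): 22 + 13 + 30 + 2 = 67
σ = (4, 2, 3, 1): 22 + 13 + (-2) + 20 = 53
σ = (4, 3, 1, 2): 22 + 8 + 30 + (-3) = 57
σ = (4, 3, 2, 1): 22 + 8 + 16 + 20 = 66
Optimal value attained by: σ = (1, 2, 3, 4).
Answer: det⊕(T) = 2; verdict: NONSINGULAR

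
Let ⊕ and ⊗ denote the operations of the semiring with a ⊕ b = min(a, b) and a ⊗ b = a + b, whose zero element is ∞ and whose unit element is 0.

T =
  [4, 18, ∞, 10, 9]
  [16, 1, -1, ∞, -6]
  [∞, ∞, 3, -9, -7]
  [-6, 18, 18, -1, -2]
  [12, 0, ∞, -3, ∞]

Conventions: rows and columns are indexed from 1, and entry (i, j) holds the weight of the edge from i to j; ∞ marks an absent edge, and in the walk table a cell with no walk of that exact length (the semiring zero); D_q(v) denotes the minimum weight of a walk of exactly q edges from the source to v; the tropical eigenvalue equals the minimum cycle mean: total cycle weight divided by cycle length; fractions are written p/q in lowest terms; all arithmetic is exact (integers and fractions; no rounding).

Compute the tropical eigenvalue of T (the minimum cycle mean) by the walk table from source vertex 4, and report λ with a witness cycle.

q=0: [∞, ∞, ∞, 0, ∞]
q=1: [-6, 18, 18, -1, -2]
q=2: [-7, -2, 17, -5, -3]
q=3: [-11, -3, -3, -6, -8]
q=4: [-12, -8, -4, -12, -10]
q=5: [-18, -10, -9, -13, -14]
Optimal cycle mean attained by: cycle 2->3->4->5->2, total (-1) + (-9) + (-2) + 0, length 4.
Answer: λ = -3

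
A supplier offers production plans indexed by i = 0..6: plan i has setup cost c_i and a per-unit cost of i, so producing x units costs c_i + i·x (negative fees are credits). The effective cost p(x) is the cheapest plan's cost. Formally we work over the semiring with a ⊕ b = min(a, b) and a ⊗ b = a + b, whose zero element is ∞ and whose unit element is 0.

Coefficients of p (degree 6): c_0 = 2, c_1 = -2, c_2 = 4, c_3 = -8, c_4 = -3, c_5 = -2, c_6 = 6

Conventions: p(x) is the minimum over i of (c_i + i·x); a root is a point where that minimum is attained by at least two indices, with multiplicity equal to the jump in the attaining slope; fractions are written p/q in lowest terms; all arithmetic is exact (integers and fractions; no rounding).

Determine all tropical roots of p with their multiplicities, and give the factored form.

hull edge (i=0, c=2) to (i=1, c=-2): slope -4, span 1
hull edge (i=1, c=-2) to (i=3, c=-8): slope -3, span 2
hull edge (i=3, c=-8) to (i=5, c=-2): slope 3, span 2
hull edge (i=5, c=-2) to (i=6, c=6): slope 8, span 1
Factored form: p(x) = 6 ⊗ (x ⊕ (-8)) ⊗ (x ⊕ (-3)) ⊗ (x ⊕ (-3)) ⊗ (x ⊕ 3) ⊗ (x ⊕ 3) ⊗ (x ⊕ 4)
Answer: roots = -8 (mult 1), -3 (mult 2), 3 (mult 2), 4 (mult 1)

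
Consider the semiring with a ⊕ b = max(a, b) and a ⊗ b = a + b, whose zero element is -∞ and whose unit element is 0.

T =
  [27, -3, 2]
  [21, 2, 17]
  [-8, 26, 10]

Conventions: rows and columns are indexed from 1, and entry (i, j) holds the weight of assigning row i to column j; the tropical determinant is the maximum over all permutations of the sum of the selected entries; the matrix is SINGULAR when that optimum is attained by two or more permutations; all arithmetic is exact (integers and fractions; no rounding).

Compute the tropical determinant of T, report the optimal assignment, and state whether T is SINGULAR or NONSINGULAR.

σ = (1, 2, 3): 27 + 2 + 10 = 39
σ = (1, 3, 2): 27 + 17 + 26 = 70
σ = (2, 1, 3): (-3) + 21 + 10 = 28
σ = (2, 3, 1): (-3) + 17 + (-8) = 6
σ = (3, 1, 2): 2 + 21 + 26 = 49
σ = (3, 2, 1): 2 + 2 + (-8) = -4
Optimal value attained by: σ = (1, 3, 2).
Answer: det⊕(T) = 70; verdict: NONSINGULAR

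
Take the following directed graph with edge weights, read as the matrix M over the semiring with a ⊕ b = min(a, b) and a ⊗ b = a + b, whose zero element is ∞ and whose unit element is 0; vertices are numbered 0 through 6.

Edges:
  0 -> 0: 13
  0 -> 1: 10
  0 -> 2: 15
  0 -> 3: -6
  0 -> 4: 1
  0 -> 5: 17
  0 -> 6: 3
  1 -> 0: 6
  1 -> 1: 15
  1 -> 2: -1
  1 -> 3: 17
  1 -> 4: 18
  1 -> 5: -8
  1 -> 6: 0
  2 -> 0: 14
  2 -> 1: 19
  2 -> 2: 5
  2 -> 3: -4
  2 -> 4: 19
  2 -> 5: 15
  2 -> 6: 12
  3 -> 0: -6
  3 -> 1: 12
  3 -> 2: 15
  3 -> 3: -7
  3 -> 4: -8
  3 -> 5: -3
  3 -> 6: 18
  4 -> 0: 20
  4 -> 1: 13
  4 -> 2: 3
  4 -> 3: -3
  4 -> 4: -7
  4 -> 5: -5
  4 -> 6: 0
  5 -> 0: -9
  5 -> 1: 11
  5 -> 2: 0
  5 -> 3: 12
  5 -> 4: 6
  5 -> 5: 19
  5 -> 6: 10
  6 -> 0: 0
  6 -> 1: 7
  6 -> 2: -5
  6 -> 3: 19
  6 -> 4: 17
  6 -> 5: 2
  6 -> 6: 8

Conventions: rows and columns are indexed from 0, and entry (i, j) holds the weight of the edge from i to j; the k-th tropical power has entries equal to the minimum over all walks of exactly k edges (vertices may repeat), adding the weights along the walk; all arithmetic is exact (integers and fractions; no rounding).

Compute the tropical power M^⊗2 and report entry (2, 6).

M^⊗2:
  [-12, 6, -2, -13, -14, -9, 1]
  [-17, 3, -8, -5, -2, 2, 2]
  [-10, 8, 7, -11, -12, -7, 14]
  [-13, 4, -5, -14, -15, -13, -8]
  [-14, 6, -5, -10, -14, -12, -7]
  [4, 1, 5, -15, -8, 1, -6]
  [-7, 10, 0, -9, 1, -1, 3]
Key observation: the optimum is the walk 2->3->6, with weight (-4) + 18 = 14.
Optimal value attained by: walk 2->3->6.
Answer: (M^⊗2)[2][6] = 14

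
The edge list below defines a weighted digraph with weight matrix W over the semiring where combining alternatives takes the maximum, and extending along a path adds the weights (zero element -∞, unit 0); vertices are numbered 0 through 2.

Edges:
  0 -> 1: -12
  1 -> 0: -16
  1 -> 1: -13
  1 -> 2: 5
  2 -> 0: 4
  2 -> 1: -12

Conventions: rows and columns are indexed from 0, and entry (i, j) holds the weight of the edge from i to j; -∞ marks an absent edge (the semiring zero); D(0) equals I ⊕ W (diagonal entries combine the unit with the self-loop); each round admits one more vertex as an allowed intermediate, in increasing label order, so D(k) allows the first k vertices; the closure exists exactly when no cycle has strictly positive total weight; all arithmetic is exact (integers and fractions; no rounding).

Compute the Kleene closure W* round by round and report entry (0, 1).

D(0):
  [0, -12, -∞]
  [-16, 0, 5]
  [4, -12, 0]
D(1):
  [0, -12, -∞]
  [-16, 0, 5]
  [4, -8, 0]
D(2):
  [0, -12, -7]
  [-16, 0, 5]
  [4, -8, 0]
D(3):
  [0, -12, -7]
  [9, 0, 5]
  [4, -8, 0]
Answer: W*[0][1] = -12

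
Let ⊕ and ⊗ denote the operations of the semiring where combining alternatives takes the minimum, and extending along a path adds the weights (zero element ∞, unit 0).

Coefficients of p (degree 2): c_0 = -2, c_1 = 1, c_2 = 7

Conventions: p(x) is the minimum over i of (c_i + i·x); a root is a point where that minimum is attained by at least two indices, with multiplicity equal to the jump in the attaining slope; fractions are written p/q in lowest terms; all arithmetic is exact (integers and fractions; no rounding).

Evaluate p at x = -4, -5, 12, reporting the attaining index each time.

p(-4) = min(-2+0·(-4)=-2, 1+1·(-4)=-3, 7+2·(-4)=-1) = -3 (attained by i=1)
p(-5) = min(-2+0·(-5)=-2, 1+1·(-5)=-4, 7+2·(-5)=-3) = -4 (attained by i=1)
p(12) = min(-2+0·12=-2, 1+1·12=13, 7+2·12=31) = -2 (attained by i=0)
Answer: p(-4) = -3; p(-5) = -4; p(12) = -2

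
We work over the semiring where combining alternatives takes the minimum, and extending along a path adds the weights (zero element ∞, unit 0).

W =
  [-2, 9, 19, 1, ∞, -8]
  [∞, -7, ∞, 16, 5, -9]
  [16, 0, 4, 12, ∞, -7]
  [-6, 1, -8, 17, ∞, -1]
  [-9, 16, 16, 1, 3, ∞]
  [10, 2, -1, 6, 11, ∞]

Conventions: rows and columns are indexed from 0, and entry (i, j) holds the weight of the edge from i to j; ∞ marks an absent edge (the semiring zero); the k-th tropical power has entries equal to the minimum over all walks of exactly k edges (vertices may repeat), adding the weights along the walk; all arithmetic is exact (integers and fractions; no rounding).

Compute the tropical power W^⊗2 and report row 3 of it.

W^⊗2:
  [-5, -6, -9, -2, 3, -10]
  [-4, -14, -10, -3, -2, -16]
  [3, -7, -8, -1, 4, -9]
  [-8, -8, -4, -5, 6, -15]
  [-11, 0, -7, -8, 6, -17]
  [0, -5, -2, 11, 7, -8]
Answer: row 3 of W^⊗2 = [-8, -8, -4, -5, 6, -15]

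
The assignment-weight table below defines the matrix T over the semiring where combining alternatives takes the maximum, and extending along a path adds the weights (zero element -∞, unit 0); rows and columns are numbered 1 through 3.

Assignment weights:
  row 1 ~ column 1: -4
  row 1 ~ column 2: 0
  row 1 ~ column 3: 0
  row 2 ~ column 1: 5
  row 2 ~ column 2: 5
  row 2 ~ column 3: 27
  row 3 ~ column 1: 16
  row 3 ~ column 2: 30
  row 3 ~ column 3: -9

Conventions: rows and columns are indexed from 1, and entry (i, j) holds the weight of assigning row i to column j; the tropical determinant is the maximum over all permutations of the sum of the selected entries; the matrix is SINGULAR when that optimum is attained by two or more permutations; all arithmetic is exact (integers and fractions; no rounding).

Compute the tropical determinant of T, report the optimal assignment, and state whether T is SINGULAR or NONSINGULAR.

σ = (1, 2, 3): (-4) + 5 + (-9) = -8
σ = (1, 3, 2): (-4) + 27 + 30 = 53
σ = (2, 1, 3): 0 + 5 + (-9) = -4
σ = (2, 3, 1): 0 + 27 + 16 = 43
σ = (3, 1, 2): 0 + 5 + 30 = 35
σ = (3, 2, 1): 0 + 5 + 16 = 21
Optimal value attained by: σ = (1, 3, 2).
Answer: det⊕(T) = 53; verdict: NONSINGULAR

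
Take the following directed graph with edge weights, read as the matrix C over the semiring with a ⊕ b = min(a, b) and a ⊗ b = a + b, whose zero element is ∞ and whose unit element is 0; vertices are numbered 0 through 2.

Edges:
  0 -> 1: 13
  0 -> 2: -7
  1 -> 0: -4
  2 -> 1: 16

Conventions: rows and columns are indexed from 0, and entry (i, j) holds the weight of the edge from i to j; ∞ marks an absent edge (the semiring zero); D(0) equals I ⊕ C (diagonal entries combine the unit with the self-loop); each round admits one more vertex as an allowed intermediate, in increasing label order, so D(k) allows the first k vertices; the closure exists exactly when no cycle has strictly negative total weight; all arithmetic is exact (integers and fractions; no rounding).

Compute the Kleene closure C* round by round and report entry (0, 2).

D(0):
  [0, 13, -7]
  [-4, 0, ∞]
  [∞, 16, 0]
D(1):
  [0, 13, -7]
  [-4, 0, -11]
  [∞, 16, 0]
D(2):
  [0, 13, -7]
  [-4, 0, -11]
  [12, 16, 0]
D(3):
  [0, 9, -7]
  [-4, 0, -11]
  [12, 16, 0]
Answer: C*[0][2] = -7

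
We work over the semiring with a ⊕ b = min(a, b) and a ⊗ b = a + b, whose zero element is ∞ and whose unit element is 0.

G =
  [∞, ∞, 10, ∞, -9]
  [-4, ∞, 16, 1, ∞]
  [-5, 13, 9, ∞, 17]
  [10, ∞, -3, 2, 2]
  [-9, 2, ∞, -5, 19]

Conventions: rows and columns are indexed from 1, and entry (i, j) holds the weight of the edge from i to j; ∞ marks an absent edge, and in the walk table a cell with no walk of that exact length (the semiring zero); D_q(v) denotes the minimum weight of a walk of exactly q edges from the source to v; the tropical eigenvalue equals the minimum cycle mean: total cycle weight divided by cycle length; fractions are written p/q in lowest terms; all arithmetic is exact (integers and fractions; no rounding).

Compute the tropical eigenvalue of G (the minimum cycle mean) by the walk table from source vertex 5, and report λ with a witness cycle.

q=0: [∞, ∞, ∞, ∞, 0]
q=1: [-9, 2, ∞, -5, 19]
q=2: [-2, 21, -8, -3, -18]
q=3: [-27, -16, -6, -23, -11]
q=4: [-20, -9, -26, -21, -36]
q=5: [-45, -34, -24, -41, -29]
Optimal cycle mean attained by: cycle 1->5->1, total (-9) + (-9), length 2.
Answer: λ = -9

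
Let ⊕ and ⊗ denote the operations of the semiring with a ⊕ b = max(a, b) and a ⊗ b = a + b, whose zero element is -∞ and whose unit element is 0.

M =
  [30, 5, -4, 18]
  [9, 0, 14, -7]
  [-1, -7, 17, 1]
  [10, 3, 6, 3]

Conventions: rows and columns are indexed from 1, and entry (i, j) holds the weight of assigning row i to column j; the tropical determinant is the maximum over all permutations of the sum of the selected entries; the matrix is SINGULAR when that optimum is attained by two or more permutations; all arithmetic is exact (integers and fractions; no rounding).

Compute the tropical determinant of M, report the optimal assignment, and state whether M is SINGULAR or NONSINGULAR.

σ = (1, 2, 3, 4): 30 + 0 + 17 + 3 = 50
σ = (1, 2, 4, 3): 30 + 0 + 1 + 6 = 37
σ = (1, 3, 2, 4): 30 + 14 + (-7) + 3 = 40
σ = (1, 3, 4, 2): 30 + 14 + 1 + 3 = 48
σ = (1, 4, 2, 3): 30 + (-7) + (-7) + 6 = 22
σ = (1, 4, 3, 2): 30 + (-7) + 17 + 3 = 43
σ = (2, 1, 3, 4): 5 + 9 + 17 + 3 = 34
σ = (2, 1, 4, 3): 5 + 9 + 1 + 6 = 21
σ = (2, 3, 1, 4): 5 + 14 + (-1) + 3 = 21
σ = (2, 3, 4, 1): 5 + 14 + 1 + 10 = 30
σ = (2, 4, 1, 3): 5 + (-7) + (-1) + 6 = 3
σ = (2, 4, 3, 1): 5 + (-7) + 17 + 10 = 25
σ = (3, 1, 2, 4): (-4) + 9 + (-7) + 3 = 1
σ = (3, 1, 4, 2): (-4) + 9 + 1 + 3 = 9
σ = (3, 2, 1, 4): (-4) + 0 + (-1) + 3 = -2
σ = (3, 2, 4, 1): (-4) + 0 + 1 + 10 = 7
σ = (3, 4, 1, 2): (-4) + (-7) + (-1) + 3 = -9
σ = (3, 4, 2, 1): (-4) + (-7) + (-7) + 10 = -8
σ = (4, 1, 2, 3): 18 + 9 + (-7) + 6 = 26
σ = (4, 1, 3, 2): 18 + 9 + 17 + 3 = 47
σ = (4, 2, 1, 3): 18 + 0 + (-1) + 6 = 23
σ = (4, 2, 3, 1): 18 + 0 + 17 + 10 = 45
σ = (4, 3, 1, 2): 18 + 14 + (-1) + 3 = 34
σ = (4, 3, 2, 1): 18 + 14 + (-7) + 10 = 35
Optimal value attained by: σ = (1, 2, 3, 4).
Answer: det⊕(M) = 50; verdict: NONSINGULAR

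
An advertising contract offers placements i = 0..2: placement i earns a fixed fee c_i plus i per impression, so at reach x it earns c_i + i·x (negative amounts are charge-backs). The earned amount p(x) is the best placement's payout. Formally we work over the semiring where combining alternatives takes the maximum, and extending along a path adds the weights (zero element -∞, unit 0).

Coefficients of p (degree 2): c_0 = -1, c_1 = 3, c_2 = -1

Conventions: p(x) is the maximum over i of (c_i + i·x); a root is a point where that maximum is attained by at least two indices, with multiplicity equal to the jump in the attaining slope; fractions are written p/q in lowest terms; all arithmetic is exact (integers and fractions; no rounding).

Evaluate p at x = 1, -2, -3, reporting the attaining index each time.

p(1) = max(-1+0·1=-1, 3+1·1=4, -1+2·1=1) = 4 (attained by i=1)
p(-2) = max(-1+0·(-2)=-1, 3+1·(-2)=1, -1+2·(-2)=-5) = 1 (attained by i=1)
p(-3) = max(-1+0·(-3)=-1, 3+1·(-3)=0, -1+2·(-3)=-7) = 0 (attained by i=1)
Answer: p(1) = 4; p(-2) = 1; p(-3) = 0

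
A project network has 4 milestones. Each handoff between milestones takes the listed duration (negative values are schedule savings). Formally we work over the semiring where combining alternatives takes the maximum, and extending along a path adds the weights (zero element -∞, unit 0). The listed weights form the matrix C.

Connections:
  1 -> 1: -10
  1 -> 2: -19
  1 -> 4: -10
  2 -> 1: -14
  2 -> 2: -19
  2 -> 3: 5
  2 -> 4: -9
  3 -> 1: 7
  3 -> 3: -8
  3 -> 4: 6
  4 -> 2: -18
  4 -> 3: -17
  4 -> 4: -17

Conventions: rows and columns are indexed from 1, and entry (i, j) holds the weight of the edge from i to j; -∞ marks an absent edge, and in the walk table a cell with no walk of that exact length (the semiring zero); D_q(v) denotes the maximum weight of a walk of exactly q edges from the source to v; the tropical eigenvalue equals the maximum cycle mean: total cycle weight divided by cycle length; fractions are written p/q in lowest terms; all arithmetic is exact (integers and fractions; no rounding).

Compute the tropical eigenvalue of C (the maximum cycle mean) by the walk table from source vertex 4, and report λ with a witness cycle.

q=0: [-∞, -∞, -∞, 0]
q=1: [-∞, -18, -17, -17]
q=2: [-10, -35, -13, -11]
q=3: [-6, -29, -21, -7]
q=4: [-14, -25, -24, -15]
Optimal cycle mean attained by: cycle 1->2->3->1, total (-19) + 5 + 7, length 3.
Answer: λ = -7/3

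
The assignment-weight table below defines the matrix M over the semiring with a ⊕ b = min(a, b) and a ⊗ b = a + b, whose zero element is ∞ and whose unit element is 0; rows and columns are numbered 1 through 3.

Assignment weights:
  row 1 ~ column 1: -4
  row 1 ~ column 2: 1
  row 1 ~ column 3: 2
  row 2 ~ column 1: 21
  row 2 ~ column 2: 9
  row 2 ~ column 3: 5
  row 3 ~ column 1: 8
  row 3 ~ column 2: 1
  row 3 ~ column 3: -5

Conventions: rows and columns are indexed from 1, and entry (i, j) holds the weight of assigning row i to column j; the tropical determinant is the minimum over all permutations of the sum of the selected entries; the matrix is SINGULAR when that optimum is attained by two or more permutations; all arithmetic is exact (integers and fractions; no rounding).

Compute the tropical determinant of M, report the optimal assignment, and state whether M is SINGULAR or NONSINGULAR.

σ = (1, 2, 3): (-4) + 9 + (-5) = 0
σ = (1, 3, 2): (-4) + 5 + 1 = 2
σ = (2, 1, 3): 1 + 21 + (-5) = 17
σ = (2, 3, 1): 1 + 5 + 8 = 14
σ = (3, 1, 2): 2 + 21 + 1 = 24
σ = (3, 2, 1): 2 + 9 + 8 = 19
Optimal value attained by: σ = (1, 2, 3).
Answer: det⊕(M) = 0; verdict: NONSINGULAR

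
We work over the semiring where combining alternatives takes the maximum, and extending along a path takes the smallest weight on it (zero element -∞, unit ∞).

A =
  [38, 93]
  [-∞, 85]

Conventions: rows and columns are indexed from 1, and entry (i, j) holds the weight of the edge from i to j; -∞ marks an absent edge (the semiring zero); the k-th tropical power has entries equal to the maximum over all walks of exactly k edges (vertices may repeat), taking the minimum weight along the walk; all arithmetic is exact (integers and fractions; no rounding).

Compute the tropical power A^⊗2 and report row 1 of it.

A^⊗2:
  [38, 85]
  [-∞, 85]
Answer: row 1 of A^⊗2 = [38, 85]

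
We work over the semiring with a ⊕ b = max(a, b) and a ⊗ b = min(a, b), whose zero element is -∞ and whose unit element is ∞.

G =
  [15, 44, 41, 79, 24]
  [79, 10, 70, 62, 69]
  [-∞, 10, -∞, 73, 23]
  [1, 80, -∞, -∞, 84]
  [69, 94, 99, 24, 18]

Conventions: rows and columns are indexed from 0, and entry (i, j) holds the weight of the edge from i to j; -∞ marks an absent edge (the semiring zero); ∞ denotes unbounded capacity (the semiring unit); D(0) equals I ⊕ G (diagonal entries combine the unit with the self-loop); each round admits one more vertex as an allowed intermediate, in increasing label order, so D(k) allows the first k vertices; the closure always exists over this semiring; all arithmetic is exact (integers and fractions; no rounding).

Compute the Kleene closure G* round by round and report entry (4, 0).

D(0):
  [∞, 44, 41, 79, 24]
  [79, ∞, 70, 62, 69]
  [-∞, 10, ∞, 73, 23]
  [1, 80, -∞, ∞, 84]
  [69, 94, 99, 24, ∞]
D(1):
  [∞, 44, 41, 79, 24]
  [79, ∞, 70, 79, 69]
  [-∞, 10, ∞, 73, 23]
  [1, 80, 1, ∞, 84]
  [69, 94, 99, 69, ∞]
D(2):
  [∞, 44, 44, 79, 44]
  [79, ∞, 70, 79, 69]
  [10, 10, ∞, 73, 23]
  [79, 80, 70, ∞, 84]
  [79, 94, 99, 79, ∞]
D(3):
  [∞, 44, 44, 79, 44]
  [79, ∞, 70, 79, 69]
  [10, 10, ∞, 73, 23]
  [79, 80, 70, ∞, 84]
  [79, 94, 99, 79, ∞]
D(4):
  [∞, 79, 70, 79, 79]
  [79, ∞, 70, 79, 79]
  [73, 73, ∞, 73, 73]
  [79, 80, 70, ∞, 84]
  [79, 94, 99, 79, ∞]
D(5):
  [∞, 79, 79, 79, 79]
  [79, ∞, 79, 79, 79]
  [73, 73, ∞, 73, 73]
  [79, 84, 84, ∞, 84]
  [79, 94, 99, 79, ∞]
Answer: G*[4][0] = 79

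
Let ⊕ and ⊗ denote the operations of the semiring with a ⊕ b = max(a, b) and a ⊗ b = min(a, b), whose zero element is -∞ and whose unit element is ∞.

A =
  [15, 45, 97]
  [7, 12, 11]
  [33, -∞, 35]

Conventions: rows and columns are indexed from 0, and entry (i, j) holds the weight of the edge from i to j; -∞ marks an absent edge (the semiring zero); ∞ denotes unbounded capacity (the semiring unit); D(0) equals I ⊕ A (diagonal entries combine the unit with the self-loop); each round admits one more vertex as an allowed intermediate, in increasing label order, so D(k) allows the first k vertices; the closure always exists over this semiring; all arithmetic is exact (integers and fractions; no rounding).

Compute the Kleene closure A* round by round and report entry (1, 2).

D(0):
  [∞, 45, 97]
  [7, ∞, 11]
  [33, -∞, ∞]
D(1):
  [∞, 45, 97]
  [7, ∞, 11]
  [33, 33, ∞]
D(2):
  [∞, 45, 97]
  [7, ∞, 11]
  [33, 33, ∞]
D(3):
  [∞, 45, 97]
  [11, ∞, 11]
  [33, 33, ∞]
Answer: A*[1][2] = 11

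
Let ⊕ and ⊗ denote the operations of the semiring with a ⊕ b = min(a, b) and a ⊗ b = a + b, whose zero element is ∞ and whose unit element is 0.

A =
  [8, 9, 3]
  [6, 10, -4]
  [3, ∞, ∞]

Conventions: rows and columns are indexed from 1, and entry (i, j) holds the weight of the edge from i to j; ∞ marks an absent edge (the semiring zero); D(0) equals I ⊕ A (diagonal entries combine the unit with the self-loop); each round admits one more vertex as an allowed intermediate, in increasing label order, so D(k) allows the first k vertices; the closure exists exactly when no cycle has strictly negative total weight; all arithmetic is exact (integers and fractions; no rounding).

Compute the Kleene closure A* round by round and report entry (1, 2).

D(0):
  [0, 9, 3]
  [6, 0, -4]
  [3, ∞, 0]
D(1):
  [0, 9, 3]
  [6, 0, -4]
  [3, 12, 0]
D(2):
  [0, 9, 3]
  [6, 0, -4]
  [3, 12, 0]
D(3):
  [0, 9, 3]
  [-1, 0, -4]
  [3, 12, 0]
Answer: A*[1][2] = 9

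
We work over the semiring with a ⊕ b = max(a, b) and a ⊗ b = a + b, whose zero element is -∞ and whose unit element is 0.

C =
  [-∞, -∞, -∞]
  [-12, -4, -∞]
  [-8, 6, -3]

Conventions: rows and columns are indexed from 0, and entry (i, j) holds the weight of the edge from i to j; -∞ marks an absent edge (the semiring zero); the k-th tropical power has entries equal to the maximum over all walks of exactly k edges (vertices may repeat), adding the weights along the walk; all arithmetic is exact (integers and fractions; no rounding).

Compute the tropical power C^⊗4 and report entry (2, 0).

C^⊗2:
  [-∞, -∞, -∞]
  [-16, -8, -∞]
  [-6, 3, -6]
C^⊗3:
  [-∞, -∞, -∞]
  [-20, -12, -∞]
  [-9, 0, -9]
C^⊗4:
  [-∞, -∞, -∞]
  [-24, -16, -∞]
  [-12, -3, -12]
Key observation: the optimum is the walk 2->2->2->1->0, with weight (-3) + (-3) + 6 + (-12) = -12.
Optimal value attained by: walk 2->2->2->1->0.
Answer: (C^⊗4)[2][0] = -12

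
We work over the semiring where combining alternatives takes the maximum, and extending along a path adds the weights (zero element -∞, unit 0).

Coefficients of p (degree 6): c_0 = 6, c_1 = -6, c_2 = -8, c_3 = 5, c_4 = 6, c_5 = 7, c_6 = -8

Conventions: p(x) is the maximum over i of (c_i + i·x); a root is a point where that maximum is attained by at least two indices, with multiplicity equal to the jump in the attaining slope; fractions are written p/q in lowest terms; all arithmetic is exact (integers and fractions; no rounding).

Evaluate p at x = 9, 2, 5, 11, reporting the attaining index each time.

p(9) = max(6+0·9=6, -6+1·9=3, -8+2·9=10, 5+3·9=32, 6+4·9=42, 7+5·9=52, -8+6·9=46) = 52 (attained by i=5)
p(2) = max(6+0·2=6, -6+1·2=-4, -8+2·2=-4, 5+3·2=11, 6+4·2=14, 7+5·2=17, -8+6·2=4) = 17 (attained by i=5)
p(5) = max(6+0·5=6, -6+1·5=-1, -8+2·5=2, 5+3·5=20, 6+4·5=26, 7+5·5=32, -8+6·5=22) = 32 (attained by i=5)
p(11) = max(6+0·11=6, -6+1·11=5, -8+2·11=14, 5+3·11=38, 6+4·11=50, 7+5·11=62, -8+6·11=58) = 62 (attained by i=5)
Answer: p(9) = 52; p(2) = 17; p(5) = 32; p(11) = 62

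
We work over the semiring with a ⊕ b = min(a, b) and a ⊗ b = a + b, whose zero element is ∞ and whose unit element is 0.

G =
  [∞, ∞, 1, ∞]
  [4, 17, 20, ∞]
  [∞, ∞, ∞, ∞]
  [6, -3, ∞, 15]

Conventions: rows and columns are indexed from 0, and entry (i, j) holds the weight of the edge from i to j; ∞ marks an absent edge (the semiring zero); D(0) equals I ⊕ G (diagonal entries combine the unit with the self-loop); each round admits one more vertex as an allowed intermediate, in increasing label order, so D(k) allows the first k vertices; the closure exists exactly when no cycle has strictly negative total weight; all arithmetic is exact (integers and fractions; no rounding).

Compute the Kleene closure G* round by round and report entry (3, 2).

D(0):
  [0, ∞, 1, ∞]
  [4, 0, 20, ∞]
  [∞, ∞, 0, ∞]
  [6, -3, ∞, 0]
D(1):
  [0, ∞, 1, ∞]
  [4, 0, 5, ∞]
  [∞, ∞, 0, ∞]
  [6, -3, 7, 0]
D(2):
  [0, ∞, 1, ∞]
  [4, 0, 5, ∞]
  [∞, ∞, 0, ∞]
  [1, -3, 2, 0]
D(3):
  [0, ∞, 1, ∞]
  [4, 0, 5, ∞]
  [∞, ∞, 0, ∞]
  [1, -3, 2, 0]
D(4):
  [0, ∞, 1, ∞]
  [4, 0, 5, ∞]
  [∞, ∞, 0, ∞]
  [1, -3, 2, 0]
Answer: G*[3][2] = 2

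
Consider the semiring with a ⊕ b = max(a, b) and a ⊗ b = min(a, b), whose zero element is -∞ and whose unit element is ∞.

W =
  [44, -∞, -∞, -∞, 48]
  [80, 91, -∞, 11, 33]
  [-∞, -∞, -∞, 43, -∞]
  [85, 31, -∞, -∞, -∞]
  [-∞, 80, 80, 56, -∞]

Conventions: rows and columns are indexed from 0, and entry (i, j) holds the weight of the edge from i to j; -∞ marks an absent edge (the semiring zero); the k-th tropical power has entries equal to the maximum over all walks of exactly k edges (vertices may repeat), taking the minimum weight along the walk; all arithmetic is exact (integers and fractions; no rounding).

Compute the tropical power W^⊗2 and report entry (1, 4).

W^⊗2:
  [44, 48, 48, 48, 44]
  [80, 91, 33, 33, 48]
  [43, 31, -∞, -∞, -∞]
  [44, 31, -∞, 11, 48]
  [80, 80, -∞, 43, 33]
Key observation: the optimum is the walk 1->0->4, with weight 80 min 48 = 48.
Optimal value attained by: walk 1->0->4.
Answer: (W^⊗2)[1][4] = 48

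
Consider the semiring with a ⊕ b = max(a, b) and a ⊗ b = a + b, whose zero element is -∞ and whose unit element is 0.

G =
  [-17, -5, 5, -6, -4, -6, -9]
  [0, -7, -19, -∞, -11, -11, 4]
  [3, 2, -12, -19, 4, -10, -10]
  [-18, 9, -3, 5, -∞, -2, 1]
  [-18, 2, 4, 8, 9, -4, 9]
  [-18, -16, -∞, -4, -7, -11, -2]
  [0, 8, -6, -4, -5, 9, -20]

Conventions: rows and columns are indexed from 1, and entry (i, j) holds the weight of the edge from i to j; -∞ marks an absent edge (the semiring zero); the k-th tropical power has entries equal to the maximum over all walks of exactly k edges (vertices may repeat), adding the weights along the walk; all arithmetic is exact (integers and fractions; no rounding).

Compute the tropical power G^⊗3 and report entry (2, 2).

G^⊗2:
  [8, 7, 0, 4, 9, 0, 5]
  [4, 12, 5, 0, -1, 13, -2]
  [2, 6, 8, 12, 13, 0, 13]
  [9, 14, 2, 10, 1, 10, 13]
  [9, 17, 13, 17, 18, 18, 18]
  [-2, 6, -3, 1, 2, 7, 2]
  [8, 5, 5, 5, 4, -2, 12]
G^⊗3:
  [7, 13, 13, 17, 18, 14, 18]
  [12, 9, 9, 9, 9, 7, 16]
  [13, 21, 17, 21, 22, 22, 22]
  [14, 21, 14, 15, 10, 22, 18]
  [18, 26, 22, 26, 27, 27, 27]
  [6, 10, 6, 10, 11, 11, 11]
  [12, 20, 13, 12, 13, 21, 13]
Key observation: the optimum is the walk 2->7->4->2, with weight 4 + (-4) + 9 = 9.
Optimal value attained by: walk 2->7->4->2.
Answer: (G^⊗3)[2][2] = 9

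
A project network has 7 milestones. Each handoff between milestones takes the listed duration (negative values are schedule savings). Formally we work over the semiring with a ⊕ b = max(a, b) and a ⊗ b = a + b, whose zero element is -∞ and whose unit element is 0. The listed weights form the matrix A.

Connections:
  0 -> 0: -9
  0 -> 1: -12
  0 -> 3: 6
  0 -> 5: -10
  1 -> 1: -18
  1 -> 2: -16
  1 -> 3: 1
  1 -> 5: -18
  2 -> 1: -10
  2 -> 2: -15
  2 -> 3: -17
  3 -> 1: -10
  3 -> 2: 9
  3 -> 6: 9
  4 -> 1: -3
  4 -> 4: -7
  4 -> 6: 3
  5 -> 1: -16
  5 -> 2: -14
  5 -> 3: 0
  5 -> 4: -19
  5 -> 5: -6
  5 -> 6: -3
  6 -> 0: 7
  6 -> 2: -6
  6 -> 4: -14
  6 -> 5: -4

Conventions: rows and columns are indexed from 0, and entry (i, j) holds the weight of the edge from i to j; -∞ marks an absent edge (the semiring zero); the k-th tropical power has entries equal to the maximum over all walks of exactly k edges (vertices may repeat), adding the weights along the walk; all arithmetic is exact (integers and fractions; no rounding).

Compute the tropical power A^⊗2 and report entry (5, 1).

A^⊗2:
  [-18, -4, 15, -3, -29, -16, 15]
  [-∞, -9, 10, -17, -37, -24, 10]
  [-∞, -25, -8, -9, -∞, -28, -8]
  [16, -1, 3, -8, -5, 5, -∞]
  [10, -10, -3, -2, -11, -1, -4]
  [4, -10, 9, -6, -17, -7, 9]
  [-2, -5, -18, 13, -21, -3, -7]
Key observation: the optimum is the walk 5->3->1, with weight 0 + (-10) = -10.
Optimal value attained by: walk 5->3->1.
Answer: (A^⊗2)[5][1] = -10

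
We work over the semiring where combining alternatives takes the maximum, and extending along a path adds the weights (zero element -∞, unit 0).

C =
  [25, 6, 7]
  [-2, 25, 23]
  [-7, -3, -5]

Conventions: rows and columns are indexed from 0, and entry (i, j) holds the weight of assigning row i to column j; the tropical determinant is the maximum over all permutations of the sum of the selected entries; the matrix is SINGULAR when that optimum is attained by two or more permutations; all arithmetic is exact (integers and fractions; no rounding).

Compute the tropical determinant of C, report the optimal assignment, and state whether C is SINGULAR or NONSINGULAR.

σ = (0, 1, 2): 25 + 25 + (-5) = 45
σ = (0, 2, 1): 25 + 23 + (-3) = 45
σ = (1, 0, 2): 6 + (-2) + (-5) = -1
σ = (1, 2, 0): 6 + 23 + (-7) = 22
σ = (2, 0, 1): 7 + (-2) + (-3) = 2
σ = (2, 1, 0): 7 + 25 + (-7) = 25
Optimal value attained by: σ = (0, 1, 2).
Answer: det⊕(C) = 45; verdict: SINGULAR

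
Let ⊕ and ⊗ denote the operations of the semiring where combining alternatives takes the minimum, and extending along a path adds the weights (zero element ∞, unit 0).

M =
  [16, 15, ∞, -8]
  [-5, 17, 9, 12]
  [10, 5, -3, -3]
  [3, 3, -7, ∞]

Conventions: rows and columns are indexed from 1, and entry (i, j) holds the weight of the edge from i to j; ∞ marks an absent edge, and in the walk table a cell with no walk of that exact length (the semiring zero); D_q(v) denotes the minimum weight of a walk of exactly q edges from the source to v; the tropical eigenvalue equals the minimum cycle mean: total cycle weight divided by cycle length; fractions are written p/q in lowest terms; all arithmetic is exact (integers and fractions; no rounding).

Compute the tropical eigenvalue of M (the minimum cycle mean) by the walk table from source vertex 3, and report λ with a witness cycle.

q=0: [∞, ∞, 0, ∞]
q=1: [10, 5, -3, -3]
q=2: [0, 0, -10, -6]
q=3: [-5, -5, -13, -13]
q=4: [-10, -10, -20, -16]
Optimal cycle mean attained by: cycle 3->4->3, total (-3) + (-7), length 2.
Answer: λ = -5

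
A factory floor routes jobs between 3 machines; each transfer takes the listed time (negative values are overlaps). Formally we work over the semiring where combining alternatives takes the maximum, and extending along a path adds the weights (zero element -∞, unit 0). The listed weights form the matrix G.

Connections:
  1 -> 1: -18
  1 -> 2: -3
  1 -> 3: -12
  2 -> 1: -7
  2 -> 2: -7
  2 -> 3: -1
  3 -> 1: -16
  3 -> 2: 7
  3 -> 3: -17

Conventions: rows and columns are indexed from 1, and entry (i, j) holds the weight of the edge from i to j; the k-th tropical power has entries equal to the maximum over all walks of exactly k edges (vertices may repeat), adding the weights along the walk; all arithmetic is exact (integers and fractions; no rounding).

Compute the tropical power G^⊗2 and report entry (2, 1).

G^⊗2:
  [-10, -5, -4]
  [-14, 6, -8]
  [0, 0, 6]
Key observation: the optimum is the walk 2->2->1, with weight (-7) + (-7) = -14.
Optimal value attained by: walk 2->2->1.
Answer: (G^⊗2)[2][1] = -14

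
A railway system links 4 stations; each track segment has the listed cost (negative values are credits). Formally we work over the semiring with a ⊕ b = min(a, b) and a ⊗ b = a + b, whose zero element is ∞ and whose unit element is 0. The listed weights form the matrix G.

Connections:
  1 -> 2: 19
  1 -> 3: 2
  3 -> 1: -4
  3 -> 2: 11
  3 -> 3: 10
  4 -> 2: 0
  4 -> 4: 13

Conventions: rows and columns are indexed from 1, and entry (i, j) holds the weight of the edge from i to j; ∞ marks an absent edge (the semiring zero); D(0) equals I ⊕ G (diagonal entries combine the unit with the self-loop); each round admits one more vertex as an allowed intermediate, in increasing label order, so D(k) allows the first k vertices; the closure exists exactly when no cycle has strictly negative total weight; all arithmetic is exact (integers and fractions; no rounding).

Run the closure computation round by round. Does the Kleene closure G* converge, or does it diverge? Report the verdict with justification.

D(0):
  [0, 19, 2, ∞]
  [∞, 0, ∞, ∞]
  [-4, 11, 0, ∞]
  [∞, 0, ∞, 0]
Detection: at round 1, diagonal entry (3, 3) turns strictly negative.
Key observation: the cycle 3->1->3 has total weight (-4) + 2, which is strictly negative.
Answer: DIVERGES — negative cycle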